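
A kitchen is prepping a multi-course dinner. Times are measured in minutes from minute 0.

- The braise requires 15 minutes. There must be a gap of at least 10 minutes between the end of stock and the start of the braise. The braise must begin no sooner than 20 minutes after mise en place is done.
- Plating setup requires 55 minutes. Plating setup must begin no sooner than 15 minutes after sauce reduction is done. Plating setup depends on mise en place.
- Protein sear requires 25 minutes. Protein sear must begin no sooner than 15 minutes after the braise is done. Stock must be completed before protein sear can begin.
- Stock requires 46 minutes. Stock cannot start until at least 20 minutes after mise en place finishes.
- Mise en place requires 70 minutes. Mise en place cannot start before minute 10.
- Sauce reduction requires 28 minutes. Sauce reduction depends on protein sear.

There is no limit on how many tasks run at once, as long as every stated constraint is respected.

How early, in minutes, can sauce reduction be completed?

239

Mise en place waits on its own release at minute 10, so it starts at minute 10 and finishes at 10 + 70 = minute 80.
Stock waits on mise en place (finishes minute 80, plus 20-minute gap → minute 100), so it starts at minute 100 and finishes at 100 + 46 = minute 146.
The braise needs all of stock (finishes minute 146, plus 10-minute gap → minute 156); mise en place (finishes minute 80, plus 20-minute gap → minute 100). That puts its earliest start at minute 156; it finishes at 156 + 15 = minute 171.
Protein sear cannot start until the braise (finishes minute 171, plus 15-minute gap → minute 186); stock (finishes minute 146). The controlling bound is minute 186, so protein sear finishes at 186 + 25 = minute 211.
After protein sear (finishes minute 211), sauce reduction can start at minute 211 and finishes at minute 239.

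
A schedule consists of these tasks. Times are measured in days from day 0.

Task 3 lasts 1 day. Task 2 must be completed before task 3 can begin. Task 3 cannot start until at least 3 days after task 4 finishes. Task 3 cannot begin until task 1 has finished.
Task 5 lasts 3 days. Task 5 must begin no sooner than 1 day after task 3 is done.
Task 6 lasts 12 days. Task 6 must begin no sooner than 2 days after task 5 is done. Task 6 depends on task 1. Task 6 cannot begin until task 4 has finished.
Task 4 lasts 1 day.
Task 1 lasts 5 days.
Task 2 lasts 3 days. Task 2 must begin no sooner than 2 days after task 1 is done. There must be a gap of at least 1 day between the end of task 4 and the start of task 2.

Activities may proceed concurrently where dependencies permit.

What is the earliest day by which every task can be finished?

29

Task 4 has no prerequisites, so it starts at day 0 and finishes at day 1.
Task 1 has no prerequisites, so it starts at day 0 and finishes at day 5.
Task 2 cannot start until task 1 (finishes day 5, plus 2-day gap → day 7); task 4 (finishes day 1, plus 1-day gap → day 2). The controlling bound is day 7, so task 2 finishes at 7 + 3 = day 10.
Task 3 cannot start until task 2 (finishes day 10); task 4 (finishes day 1, plus 3-day gap → day 4); task 1 (finishes day 5). The controlling bound is day 10, so task 3 finishes at 10 + 1 = day 11.
After task 3 (finishes day 11, plus 1-day gap → day 12), task 5 can start at day 12 and finishes at day 15.
Task 6 needs all of task 5 (finishes day 15, plus 2-day gap → day 17); task 1 (finishes day 5); task 4 (finishes day 1). That puts its earliest start at day 17; it finishes at 17 + 12 = day 29.
All tasks are finished once the last one completes. Finish times: Task 1 at 5, Task 2 at 10, Task 3 at 11, Task 4 at 1, Task 5 at 15, Task 6 at 29. The latest is day 29.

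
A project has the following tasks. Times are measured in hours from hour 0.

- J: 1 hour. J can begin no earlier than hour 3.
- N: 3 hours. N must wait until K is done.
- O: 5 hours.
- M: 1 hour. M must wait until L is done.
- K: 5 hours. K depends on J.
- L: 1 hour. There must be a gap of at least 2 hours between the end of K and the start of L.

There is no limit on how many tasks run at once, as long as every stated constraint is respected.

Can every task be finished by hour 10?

Nothing blocks O, so it runs from hour 0 to hour 5.
After its own release at hour 3, J can start at hour 3 and finishes at hour 4.
K waits on J (finishes hour 4), so it starts at hour 4 and finishes at 4 + 5 = hour 9.
After K (finishes hour 9), N can start at hour 9 and finishes at hour 12.
L cannot begin until K (finishes hour 9, plus 2-hour gap → hour 11). It runs from hour 11 to 11 + 1 = hour 12.
M cannot begin until L (finishes hour 12). It runs from hour 12 to 12 + 1 = hour 13.
The earliest everything can be done is hour 13, which is after the deadline of 10, so it is not possible.

No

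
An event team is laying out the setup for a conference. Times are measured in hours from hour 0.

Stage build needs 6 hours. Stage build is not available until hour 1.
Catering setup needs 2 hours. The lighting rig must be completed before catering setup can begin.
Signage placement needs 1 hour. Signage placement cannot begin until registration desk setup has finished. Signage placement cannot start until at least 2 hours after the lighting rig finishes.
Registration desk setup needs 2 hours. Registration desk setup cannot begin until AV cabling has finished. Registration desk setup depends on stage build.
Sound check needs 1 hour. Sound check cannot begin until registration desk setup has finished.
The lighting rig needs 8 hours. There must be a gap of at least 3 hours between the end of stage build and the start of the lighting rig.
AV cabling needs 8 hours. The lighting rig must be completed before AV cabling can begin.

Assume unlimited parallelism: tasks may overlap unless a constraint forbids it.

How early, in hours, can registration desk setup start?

26

After its own release at hour 1, stage build can start at hour 1 and finishes at hour 7.
After stage build (finishes hour 7, plus 3-hour gap → hour 10), the lighting rig can start at hour 10 and finishes at hour 18.
AV cabling cannot begin until the lighting rig (finishes hour 18). It runs from hour 18 to 18 + 8 = hour 26.
Registration desk setup waits on AV cabling (finishes hour 26); stage build (finishes hour 7). The latest of these is hour 26, which is the earliest registration desk setup can start.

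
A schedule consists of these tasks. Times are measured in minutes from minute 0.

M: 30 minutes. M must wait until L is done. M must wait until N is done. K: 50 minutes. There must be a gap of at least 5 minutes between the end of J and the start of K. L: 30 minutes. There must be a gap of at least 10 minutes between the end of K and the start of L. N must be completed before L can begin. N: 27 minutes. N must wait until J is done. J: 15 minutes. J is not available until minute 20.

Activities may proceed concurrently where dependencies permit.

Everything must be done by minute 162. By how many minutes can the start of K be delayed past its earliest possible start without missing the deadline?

2

J cannot begin until its own release at minute 20. It runs from minute 20 to 20 + 15 = minute 35.
After J (finishes minute 35, plus 5-minute gap → minute 40), K can start at minute 40 and finishes at minute 90.

Working backward from the deadline:
M has no dependents, so it just needs to finish by minute 162. Starting by 162 − 30 = minute 132 achieves that.
L feeds into M (must start by minute 132); so L must finish by minute 132 and therefore start by minute 102.
Since L (must start by minute 102, minus 10-minute gap → minute 92) depends on it, K must finish by minute 92. Backing off its 50-minute duration gives a latest start of minute 42.
So K can start as early as minute 40 and as late as minute 42, giving 42 − 40 = 2 minutes of slack.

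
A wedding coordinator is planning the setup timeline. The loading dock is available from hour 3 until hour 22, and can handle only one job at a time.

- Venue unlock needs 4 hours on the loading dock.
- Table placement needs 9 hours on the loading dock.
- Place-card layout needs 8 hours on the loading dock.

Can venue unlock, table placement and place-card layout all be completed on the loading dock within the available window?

No

The loading dock window is 22 − 3 = 19 hours.
Running back to back, the jobs need 4 + 9 + 8 = 21 hours on the loading dock.
Since 21 > 19, they cannot all fit.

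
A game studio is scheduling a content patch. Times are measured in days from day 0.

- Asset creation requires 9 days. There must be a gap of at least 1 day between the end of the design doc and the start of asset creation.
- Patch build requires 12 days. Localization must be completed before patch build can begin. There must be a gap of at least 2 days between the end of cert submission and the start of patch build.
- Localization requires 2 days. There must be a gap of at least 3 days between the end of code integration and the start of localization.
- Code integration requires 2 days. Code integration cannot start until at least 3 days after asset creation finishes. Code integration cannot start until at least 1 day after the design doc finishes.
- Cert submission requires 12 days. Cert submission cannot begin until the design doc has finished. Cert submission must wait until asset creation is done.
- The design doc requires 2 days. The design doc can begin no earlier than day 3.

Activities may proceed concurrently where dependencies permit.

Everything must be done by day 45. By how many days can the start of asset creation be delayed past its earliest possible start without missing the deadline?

4

After its own release at day 3, the design doc can start at day 3 and finishes at day 5.
After the design doc (finishes day 5, plus 1-day gap → day 6), asset creation can start at day 6 and finishes at day 15.

Working backward from the deadline:
Patch build has no dependents, so it just needs to finish by day 45. Starting by 45 − 12 = day 33 achieves that.
Since patch build (must start by day 33) depends on it, localization must finish by day 33. Backing off its 2-day duration gives a latest start of day 31.
Code integration must finish before localization (must start by day 31, minus 3-day gap → day 28). With a 2-day duration, code integration must start by 28 − 2 = day 26.
Cert submission must finish before patch build (must start by day 33, minus 2-day gap → day 31). With a 12-day duration, cert submission must start by 31 − 12 = day 19.
Asset creation has several dependents: code integration (must start by day 26, minus 3-day gap → day 23); cert submission (must start by day 19). The earliest of those limits is day 19, so asset creation must start by 19 − 9 = day 10.
So asset creation can start as early as day 6 and as late as day 10, giving 10 − 6 = 4 days of slack.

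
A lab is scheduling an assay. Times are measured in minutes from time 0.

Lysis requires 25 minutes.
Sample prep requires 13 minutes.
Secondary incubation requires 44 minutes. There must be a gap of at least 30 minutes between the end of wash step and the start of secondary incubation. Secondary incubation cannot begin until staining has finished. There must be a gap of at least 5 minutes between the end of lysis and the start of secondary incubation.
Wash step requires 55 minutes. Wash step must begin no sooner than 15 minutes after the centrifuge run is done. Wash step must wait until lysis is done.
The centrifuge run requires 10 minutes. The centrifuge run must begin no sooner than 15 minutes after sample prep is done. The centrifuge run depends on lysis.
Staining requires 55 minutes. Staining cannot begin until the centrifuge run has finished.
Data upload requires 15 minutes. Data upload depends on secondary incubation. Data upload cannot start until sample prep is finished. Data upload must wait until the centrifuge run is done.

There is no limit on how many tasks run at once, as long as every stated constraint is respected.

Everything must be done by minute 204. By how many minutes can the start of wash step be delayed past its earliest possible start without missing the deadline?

Lysis has no prerequisites, so it starts at minute 0 and finishes at minute 25.
Sample prep has no prerequisites, so it starts at minute 0 and finishes at minute 13.
The centrifuge run has to wait for sample prep (finishes minute 13, plus 15-minute gap → minute 28); lysis (finishes minute 25). The latest of these is minute 28, so the centrifuge run runs minute 28 to 28 + 10 = minute 38.
Wash step needs all of the centrifuge run (finishes minute 38, plus 15-minute gap → minute 53); lysis (finishes minute 25). That puts its earliest start at minute 53; it finishes at 53 + 55 = minute 108.

Working backward from the deadline:
Data upload has no dependents, so it just needs to finish by minute 204. Starting by 204 − 15 = minute 189 achieves that.
Secondary incubation must finish before data upload (must start by minute 189). With a 44-minute duration, secondary incubation must start by 189 − 44 = minute 145.
Wash step has to be done before secondary incubation (must start by minute 145, minus 30-minute gap → minute 115). That means finishing by minute 115, i.e. starting by 115 − 55 = minute 60.
So wash step can start as early as minute 53 and as late as minute 60, giving 60 − 53 = 7 minutes of slack.

7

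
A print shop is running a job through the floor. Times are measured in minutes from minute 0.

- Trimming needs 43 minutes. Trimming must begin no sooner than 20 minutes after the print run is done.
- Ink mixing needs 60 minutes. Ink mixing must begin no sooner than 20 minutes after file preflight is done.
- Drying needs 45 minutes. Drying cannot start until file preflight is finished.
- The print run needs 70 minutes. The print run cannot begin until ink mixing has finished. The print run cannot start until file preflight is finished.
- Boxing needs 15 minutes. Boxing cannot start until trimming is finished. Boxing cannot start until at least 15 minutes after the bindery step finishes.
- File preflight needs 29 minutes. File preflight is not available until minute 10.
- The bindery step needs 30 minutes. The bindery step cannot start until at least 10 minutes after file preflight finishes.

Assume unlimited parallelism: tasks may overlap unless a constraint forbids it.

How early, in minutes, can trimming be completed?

After its own release at minute 10, file preflight can start at minute 10 and finishes at minute 39.
Ink mixing waits on file preflight (finishes minute 39, plus 20-minute gap → minute 59), so it starts at minute 59 and finishes at 59 + 60 = minute 119.
The print run has to wait for ink mixing (finishes minute 119); file preflight (finishes minute 39). The latest of these is minute 119, so the print run runs minute 119 to 119 + 70 = minute 189.
Trimming cannot begin until the print run (finishes minute 189, plus 20-minute gap → minute 209). It runs from minute 209 to 209 + 43 = minute 252.

252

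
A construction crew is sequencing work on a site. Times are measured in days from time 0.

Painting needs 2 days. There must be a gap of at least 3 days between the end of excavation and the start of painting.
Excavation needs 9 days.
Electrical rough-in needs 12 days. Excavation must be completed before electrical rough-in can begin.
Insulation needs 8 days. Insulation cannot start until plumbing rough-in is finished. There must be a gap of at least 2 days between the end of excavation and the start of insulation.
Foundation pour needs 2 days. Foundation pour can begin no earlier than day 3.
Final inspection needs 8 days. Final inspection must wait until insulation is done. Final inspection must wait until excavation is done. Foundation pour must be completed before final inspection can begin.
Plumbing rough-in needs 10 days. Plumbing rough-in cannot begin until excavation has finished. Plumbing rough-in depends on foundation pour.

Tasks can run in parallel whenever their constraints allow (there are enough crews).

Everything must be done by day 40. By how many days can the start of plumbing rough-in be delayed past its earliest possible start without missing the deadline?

Foundation pour cannot begin until its own release at day 3. It runs from day 3 to 3 + 2 = day 5.
Nothing blocks excavation, so it runs from day 0 to day 9.
For plumbing rough-in: excavation (finishes day 9); foundation pour (finishes day 5). Taking the maximum gives a start of day 9, and it finishes at 9 + 10 = day 19.

Working backward from the deadline:
Final inspection must finish by day 40; it takes 8 days, so it must start by 40 − 8 = day 32.
Insulation feeds into final inspection (must start by day 32); so insulation must finish by day 32 and therefore start by day 24.
Since insulation (must start by day 24) depends on it, plumbing rough-in must finish by day 24. Backing off its 10-day duration gives a latest start of day 14.
So plumbing rough-in can start as early as day 9 and as late as day 14, giving 14 − 9 = 5 days of slack.

5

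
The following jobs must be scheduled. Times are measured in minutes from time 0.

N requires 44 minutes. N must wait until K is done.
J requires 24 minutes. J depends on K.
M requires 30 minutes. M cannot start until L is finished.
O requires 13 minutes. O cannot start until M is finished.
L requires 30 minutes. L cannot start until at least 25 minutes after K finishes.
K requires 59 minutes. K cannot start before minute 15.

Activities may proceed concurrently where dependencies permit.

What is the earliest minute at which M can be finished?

K waits on its own release at minute 15, so it starts at minute 15 and finishes at 15 + 59 = minute 74.
L cannot begin until K (finishes minute 74, plus 25-minute gap → minute 99). It runs from minute 99 to 99 + 30 = minute 129.
After L (finishes minute 129), M can start at minute 129 and finishes at minute 159.

159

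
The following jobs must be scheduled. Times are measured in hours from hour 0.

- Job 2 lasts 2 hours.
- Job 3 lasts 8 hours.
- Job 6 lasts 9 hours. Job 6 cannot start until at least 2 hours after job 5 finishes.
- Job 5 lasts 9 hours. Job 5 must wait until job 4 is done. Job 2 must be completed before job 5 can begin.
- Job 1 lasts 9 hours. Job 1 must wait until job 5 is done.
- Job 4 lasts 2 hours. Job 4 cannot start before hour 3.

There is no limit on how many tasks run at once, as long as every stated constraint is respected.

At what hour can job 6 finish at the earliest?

25

After its own release at hour 3, job 4 can start at hour 3 and finishes at hour 5.
Nothing blocks job 2, so it runs from hour 0 to hour 2.
Job 5 needs all of job 4 (finishes hour 5); job 2 (finishes hour 2). That puts its earliest start at hour 5; it finishes at 5 + 9 = hour 14.
Job 6 cannot begin until job 5 (finishes hour 14, plus 2-hour gap → hour 16). It runs from hour 16 to 16 + 9 = hour 25.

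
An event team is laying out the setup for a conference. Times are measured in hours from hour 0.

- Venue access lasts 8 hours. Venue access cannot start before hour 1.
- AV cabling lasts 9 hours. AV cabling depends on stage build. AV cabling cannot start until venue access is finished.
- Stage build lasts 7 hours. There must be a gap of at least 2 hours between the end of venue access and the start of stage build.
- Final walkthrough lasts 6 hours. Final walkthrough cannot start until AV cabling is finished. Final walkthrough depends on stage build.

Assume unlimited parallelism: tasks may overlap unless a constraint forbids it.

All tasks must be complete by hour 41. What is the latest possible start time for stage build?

Final walkthrough has no dependents, so it just needs to finish by hour 41. Starting by 41 − 6 = hour 35 achieves that.
AV cabling feeds into final walkthrough (must start by hour 35); so AV cabling must finish by hour 35 and therefore start by hour 26.
For stage build: AV cabling (must start by hour 26); final walkthrough (must start by hour 35). The most restrictive is hour 26; with a 7-hour duration, stage build must start by hour 19.

19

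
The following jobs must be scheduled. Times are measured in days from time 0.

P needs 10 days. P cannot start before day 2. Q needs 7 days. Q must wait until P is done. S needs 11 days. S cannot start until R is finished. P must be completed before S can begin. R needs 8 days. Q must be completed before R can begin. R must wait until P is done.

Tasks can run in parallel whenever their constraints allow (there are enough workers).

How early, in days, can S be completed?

38

After its own release at day 2, P can start at day 2 and finishes at day 12.
After P (finishes day 12), Q can start at day 12 and finishes at day 19.
R has to wait for Q (finishes day 19); P (finishes day 12). The latest of these is day 19, so R runs day 19 to 19 + 8 = day 27.
S cannot start until R (finishes day 27); P (finishes day 12). The controlling bound is day 27, so S finishes at 27 + 11 = day 38.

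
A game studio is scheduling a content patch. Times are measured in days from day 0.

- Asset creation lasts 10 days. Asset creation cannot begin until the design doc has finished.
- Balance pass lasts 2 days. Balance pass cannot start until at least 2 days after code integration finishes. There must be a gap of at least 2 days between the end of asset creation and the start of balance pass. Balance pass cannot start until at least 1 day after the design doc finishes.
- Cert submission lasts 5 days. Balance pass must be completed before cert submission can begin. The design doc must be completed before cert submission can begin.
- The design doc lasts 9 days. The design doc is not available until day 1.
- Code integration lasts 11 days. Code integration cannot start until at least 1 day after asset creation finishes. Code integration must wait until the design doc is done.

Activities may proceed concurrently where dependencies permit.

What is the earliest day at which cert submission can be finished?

The design doc cannot begin until its own release at day 1. It runs from day 1 to 1 + 9 = day 10.
Asset creation cannot begin until the design doc (finishes day 10). It runs from day 10 to 10 + 10 = day 20.
Code integration cannot start until asset creation (finishes day 20, plus 1-day gap → day 21); the design doc (finishes day 10). The controlling bound is day 21, so code integration finishes at 21 + 11 = day 32.
Balance pass has to wait for code integration (finishes day 32, plus 2-day gap → day 34); asset creation (finishes day 20, plus 2-day gap → day 22); the design doc (finishes day 10, plus 1-day gap → day 11). The latest of these is day 34, so balance pass runs day 34 to 34 + 2 = day 36.
Cert submission needs all of balance pass (finishes day 36); the design doc (finishes day 10). That puts its earliest start at day 36; it finishes at 36 + 5 = day 41.

41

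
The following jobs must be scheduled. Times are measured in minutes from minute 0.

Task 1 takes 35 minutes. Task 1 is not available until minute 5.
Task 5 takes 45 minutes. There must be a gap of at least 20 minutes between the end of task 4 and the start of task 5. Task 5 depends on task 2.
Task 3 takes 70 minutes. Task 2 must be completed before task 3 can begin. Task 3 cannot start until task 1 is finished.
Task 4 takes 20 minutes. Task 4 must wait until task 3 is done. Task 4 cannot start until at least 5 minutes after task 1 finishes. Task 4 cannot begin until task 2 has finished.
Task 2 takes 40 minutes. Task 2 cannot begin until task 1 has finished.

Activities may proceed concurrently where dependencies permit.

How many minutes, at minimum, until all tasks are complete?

Task 1 waits on its own release at minute 5, so it starts at minute 5 and finishes at 5 + 35 = minute 40.
Task 2 waits on task 1 (finishes minute 40), so it starts at minute 40 and finishes at 40 + 40 = minute 80.
Task 3 has to wait for task 2 (finishes minute 80); task 1 (finishes minute 40). The latest of these is minute 80, so task 3 runs minute 80 to 80 + 70 = minute 150.
Task 4 has to wait for task 3 (finishes minute 150); task 1 (finishes minute 40, plus 5-minute gap → minute 45); task 2 (finishes minute 80). The latest of these is minute 150, so task 4 runs minute 150 to 150 + 20 = minute 170.
For task 5: task 4 (finishes minute 170, plus 20-minute gap → minute 190); task 2 (finishes minute 80). Taking the maximum gives a start of minute 190, and it finishes at 190 + 45 = minute 235.
All tasks are finished once the last one completes. Finish times: Task 1 at 40, Task 2 at 80, Task 3 at 150, Task 4 at 170, Task 5 at 235. The latest is minute 235.

235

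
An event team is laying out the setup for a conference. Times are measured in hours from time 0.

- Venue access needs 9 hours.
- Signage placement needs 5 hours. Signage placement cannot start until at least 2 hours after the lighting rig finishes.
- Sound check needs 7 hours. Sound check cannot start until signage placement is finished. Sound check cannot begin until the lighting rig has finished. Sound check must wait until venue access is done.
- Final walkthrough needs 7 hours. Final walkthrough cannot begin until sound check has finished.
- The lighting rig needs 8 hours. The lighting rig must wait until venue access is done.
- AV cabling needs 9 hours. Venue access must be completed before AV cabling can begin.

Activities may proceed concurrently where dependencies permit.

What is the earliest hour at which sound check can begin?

24

Venue access can start immediately at hour 0; it finishes at hour 9.
The lighting rig cannot begin until venue access (finishes hour 9). It runs from hour 9 to 9 + 8 = hour 17.
After the lighting rig (finishes hour 17, plus 2-hour gap → hour 19), signage placement can start at hour 19 and finishes at hour 24.
Sound check waits on signage placement (finishes hour 24); the lighting rig (finishes hour 17); venue access (finishes hour 9). The latest of these is hour 24, which is the earliest sound check can start.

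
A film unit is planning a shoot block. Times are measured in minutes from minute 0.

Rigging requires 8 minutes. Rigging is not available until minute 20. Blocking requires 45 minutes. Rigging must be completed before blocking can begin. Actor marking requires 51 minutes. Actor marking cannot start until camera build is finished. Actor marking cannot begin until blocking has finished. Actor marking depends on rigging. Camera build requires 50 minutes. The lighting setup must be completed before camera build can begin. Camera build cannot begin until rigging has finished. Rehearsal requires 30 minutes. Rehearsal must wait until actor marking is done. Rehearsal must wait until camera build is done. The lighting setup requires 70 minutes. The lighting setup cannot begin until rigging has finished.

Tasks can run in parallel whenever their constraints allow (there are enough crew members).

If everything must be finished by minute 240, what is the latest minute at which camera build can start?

Rehearsal must finish by minute 240; it takes 30 minutes, so it must start by 240 − 30 = minute 210.
Since rehearsal (must start by minute 210) depends on it, actor marking must finish by minute 210. Backing off its 51-minute duration gives a latest start of minute 159.
Camera build must finish in time for actor marking (must start by minute 159); rehearsal (must start by minute 210). The tightest is minute 159, so camera build must start by 159 − 50 = minute 109.

109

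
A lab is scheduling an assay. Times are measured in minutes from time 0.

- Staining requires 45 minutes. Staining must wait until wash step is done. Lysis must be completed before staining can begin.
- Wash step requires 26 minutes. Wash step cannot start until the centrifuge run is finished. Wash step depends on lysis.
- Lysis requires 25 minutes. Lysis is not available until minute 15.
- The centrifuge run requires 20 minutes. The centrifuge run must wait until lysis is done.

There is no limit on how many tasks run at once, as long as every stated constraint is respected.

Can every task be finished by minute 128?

Lysis cannot begin until its own release at minute 15. It runs from minute 15 to 15 + 25 = minute 40.
The centrifuge run cannot begin until lysis (finishes minute 40). It runs from minute 40 to 40 + 20 = minute 60.
Wash step needs all of the centrifuge run (finishes minute 60); lysis (finishes minute 40). That puts its earliest start at minute 60; it finishes at 60 + 26 = minute 86.
Staining has to wait for wash step (finishes minute 86); lysis (finishes minute 40). The latest of these is minute 86, so staining runs minute 86 to 86 + 45 = minute 131.
The earliest everything can be done is minute 131, which is after the deadline of 128, so it is not possible.

No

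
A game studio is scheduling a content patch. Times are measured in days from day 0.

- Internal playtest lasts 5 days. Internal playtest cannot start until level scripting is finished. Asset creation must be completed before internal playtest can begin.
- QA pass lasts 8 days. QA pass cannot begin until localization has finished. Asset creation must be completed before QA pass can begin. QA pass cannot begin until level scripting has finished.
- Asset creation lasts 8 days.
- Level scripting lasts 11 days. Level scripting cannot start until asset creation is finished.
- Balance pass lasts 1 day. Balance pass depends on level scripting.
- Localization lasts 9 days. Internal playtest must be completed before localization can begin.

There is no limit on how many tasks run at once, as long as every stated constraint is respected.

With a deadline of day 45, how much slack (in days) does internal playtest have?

Asset creation can start immediately at day 0; it finishes at day 8.
After asset creation (finishes day 8), level scripting can start at day 8 and finishes at day 19.
Internal playtest needs all of level scripting (finishes day 19); asset creation (finishes day 8). That puts its earliest start at day 19; it finishes at 19 + 5 = day 24.

Working backward from the deadline:
To finish by day 45, QA pass (duration 8) must start no later than day 37.
Since QA pass (must start by day 37) depends on it, localization must finish by day 37. Backing off its 9-day duration gives a latest start of day 28.
Internal playtest has to be done before localization (must start by day 28). That means finishing by day 28, i.e. starting by 28 − 5 = day 23.
So internal playtest can start as early as day 19 and as late as day 23, giving 23 − 19 = 4 days of slack.

4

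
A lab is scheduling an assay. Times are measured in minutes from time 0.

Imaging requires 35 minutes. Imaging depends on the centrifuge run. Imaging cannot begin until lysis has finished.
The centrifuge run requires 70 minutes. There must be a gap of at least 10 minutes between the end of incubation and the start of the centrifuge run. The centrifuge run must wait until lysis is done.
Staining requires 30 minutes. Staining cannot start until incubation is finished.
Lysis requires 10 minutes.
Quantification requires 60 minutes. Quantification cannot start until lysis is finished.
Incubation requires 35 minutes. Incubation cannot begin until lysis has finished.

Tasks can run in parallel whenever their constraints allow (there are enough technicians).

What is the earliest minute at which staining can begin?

Lysis has no prerequisites, so it starts at minute 0 and finishes at minute 10.
Incubation cannot begin until lysis (finishes minute 10). It runs from minute 10 to 10 + 35 = minute 45.
Staining waits on incubation (finishes minute 45), so the earliest it can start is minute 45.

45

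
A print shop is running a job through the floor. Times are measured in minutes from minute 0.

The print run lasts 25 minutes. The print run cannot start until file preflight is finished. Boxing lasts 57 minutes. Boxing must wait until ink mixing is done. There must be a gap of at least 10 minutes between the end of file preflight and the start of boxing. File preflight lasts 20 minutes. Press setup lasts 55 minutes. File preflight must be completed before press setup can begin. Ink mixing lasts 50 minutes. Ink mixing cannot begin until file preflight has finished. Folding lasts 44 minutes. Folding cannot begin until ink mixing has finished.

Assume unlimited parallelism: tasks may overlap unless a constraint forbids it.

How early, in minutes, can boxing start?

70

File preflight can start immediately at minute 0; it finishes at minute 20.
Ink mixing cannot begin until file preflight (finishes minute 20). It runs from minute 20 to 20 + 50 = minute 70.
Boxing waits on ink mixing (finishes minute 70); file preflight (finishes minute 20, plus 10-minute gap → minute 30). The latest of these is minute 70, which is the earliest boxing can start.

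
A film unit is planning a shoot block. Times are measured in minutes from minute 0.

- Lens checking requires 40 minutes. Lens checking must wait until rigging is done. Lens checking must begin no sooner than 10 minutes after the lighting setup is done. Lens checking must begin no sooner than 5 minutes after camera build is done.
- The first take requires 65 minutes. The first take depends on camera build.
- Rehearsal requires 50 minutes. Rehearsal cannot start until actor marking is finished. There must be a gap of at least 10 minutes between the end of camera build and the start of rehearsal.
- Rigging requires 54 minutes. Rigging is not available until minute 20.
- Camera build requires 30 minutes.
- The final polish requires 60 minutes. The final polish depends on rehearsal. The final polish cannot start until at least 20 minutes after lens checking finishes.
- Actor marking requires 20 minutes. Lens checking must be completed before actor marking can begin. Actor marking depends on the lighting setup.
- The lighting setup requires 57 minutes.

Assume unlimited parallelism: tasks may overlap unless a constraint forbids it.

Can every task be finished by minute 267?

Camera build can start immediately at minute 0; it finishes at minute 30.
The first take waits on camera build (finishes minute 30), so it starts at minute 30 and finishes at 30 + 65 = minute 95.
The lighting setup has no prerequisites, so it starts at minute 0 and finishes at minute 57.
After its own release at minute 20, rigging can start at minute 20 and finishes at minute 74.
For lens checking: rigging (finishes minute 74); the lighting setup (finishes minute 57, plus 10-minute gap → minute 67); camera build (finishes minute 30, plus 5-minute gap → minute 35). Taking the maximum gives a start of minute 74, and it finishes at 74 + 40 = minute 114.
For actor marking: lens checking (finishes minute 114); the lighting setup (finishes minute 57). Taking the maximum gives a start of minute 114, and it finishes at 114 + 20 = minute 134.
For rehearsal: actor marking (finishes minute 134); camera build (finishes minute 30, plus 10-minute gap → minute 40). Taking the maximum gives a start of minute 134, and it finishes at 134 + 50 = minute 184.
For the final polish: rehearsal (finishes minute 184); lens checking (finishes minute 114, plus 20-minute gap → minute 134). Taking the maximum gives a start of minute 184, and it finishes at 184 + 60 = minute 244.
Every task is finished by minute 244, which is no later than the deadline of 267, so the schedule is feasible.

Yes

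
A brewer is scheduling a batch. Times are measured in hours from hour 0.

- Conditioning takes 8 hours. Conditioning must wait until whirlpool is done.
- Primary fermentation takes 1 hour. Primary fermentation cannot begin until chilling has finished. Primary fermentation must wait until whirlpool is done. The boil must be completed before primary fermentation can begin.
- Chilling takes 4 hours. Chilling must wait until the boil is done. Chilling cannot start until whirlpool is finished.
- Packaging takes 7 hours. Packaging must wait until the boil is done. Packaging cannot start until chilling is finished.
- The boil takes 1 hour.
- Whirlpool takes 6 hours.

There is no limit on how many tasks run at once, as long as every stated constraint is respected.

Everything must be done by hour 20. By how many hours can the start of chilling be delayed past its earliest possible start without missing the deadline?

Whirlpool can start immediately at hour 0; it finishes at hour 6.
Nothing blocks the boil, so it runs from hour 0 to hour 1.
For chilling: the boil (finishes hour 1); whirlpool (finishes hour 6). Taking the maximum gives a start of hour 6, and it finishes at 6 + 4 = hour 10.

Working backward from the deadline:
Primary fermentation must finish by hour 20; it takes 1 hour, so it must start by 20 − 1 = hour 19.
Packaging has no dependents, so it just needs to finish by hour 20. Starting by 20 − 7 = hour 13 achieves that.
Chilling must finish in time for primary fermentation (must start by hour 19); packaging (must start by hour 13). The tightest is hour 13, so chilling must start by 13 − 4 = hour 9.
So chilling can start as early as hour 6 and as late as hour 9, giving 9 − 6 = 3 hours of slack.

3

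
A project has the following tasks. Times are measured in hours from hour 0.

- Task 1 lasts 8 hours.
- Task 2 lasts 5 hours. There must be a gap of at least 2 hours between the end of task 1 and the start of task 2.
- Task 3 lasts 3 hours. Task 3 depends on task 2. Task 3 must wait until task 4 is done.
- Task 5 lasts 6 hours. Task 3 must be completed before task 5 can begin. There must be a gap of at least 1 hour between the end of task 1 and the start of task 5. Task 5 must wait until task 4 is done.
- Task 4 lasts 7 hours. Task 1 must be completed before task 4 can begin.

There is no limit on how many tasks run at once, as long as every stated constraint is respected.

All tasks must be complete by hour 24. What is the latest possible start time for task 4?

Task 5 has no dependents, so it just needs to finish by hour 24. Starting by 24 − 6 = hour 18 achieves that.
Task 3 must finish before task 5 (must start by hour 18). With a 3-hour duration, task 3 must start by 18 − 3 = hour 15.
For task 4: task 3 (must start by hour 15); task 5 (must start by hour 18). The most restrictive is hour 15; with a 7-hour duration, task 4 must start by hour 8.

8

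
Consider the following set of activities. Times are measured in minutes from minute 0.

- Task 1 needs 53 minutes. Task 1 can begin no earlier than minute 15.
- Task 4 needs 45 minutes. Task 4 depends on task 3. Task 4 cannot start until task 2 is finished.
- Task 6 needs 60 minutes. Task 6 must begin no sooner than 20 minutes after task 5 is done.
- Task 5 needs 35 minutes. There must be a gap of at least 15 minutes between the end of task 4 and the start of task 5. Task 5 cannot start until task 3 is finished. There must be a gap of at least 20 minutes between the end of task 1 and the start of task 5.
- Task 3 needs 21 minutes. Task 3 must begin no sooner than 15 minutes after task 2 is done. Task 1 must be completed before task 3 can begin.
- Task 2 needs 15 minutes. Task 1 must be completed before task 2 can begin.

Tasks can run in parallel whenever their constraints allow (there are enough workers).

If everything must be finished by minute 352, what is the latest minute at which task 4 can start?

To finish by minute 352, task 6 (duration 60) must start no later than minute 292.
Since task 6 (must start by minute 292, minus 20-minute gap → minute 272) depends on it, task 5 must finish by minute 272. Backing off its 35-minute duration gives a latest start of minute 237.
Task 4 must finish before task 5 (must start by minute 237, minus 15-minute gap → minute 222). With a 45-minute duration, task 4 must start by 222 − 45 = minute 177.

177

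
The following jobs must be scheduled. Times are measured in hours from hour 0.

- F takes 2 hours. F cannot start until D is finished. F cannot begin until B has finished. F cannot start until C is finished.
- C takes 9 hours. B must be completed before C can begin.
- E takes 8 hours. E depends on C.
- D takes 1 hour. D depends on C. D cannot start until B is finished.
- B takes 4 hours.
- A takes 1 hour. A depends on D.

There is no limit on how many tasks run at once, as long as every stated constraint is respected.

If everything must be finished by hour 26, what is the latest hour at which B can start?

5

To finish by hour 26, A (duration 1) must start no later than hour 25.
To finish by hour 26, F (duration 2) must start no later than hour 24.
D must finish in time for A (must start by hour 25); F (must start by hour 24). The tightest is hour 24, so D must start by 24 − 1 = hour 23.
E has no dependents, so it just needs to finish by hour 26. Starting by 26 − 8 = hour 18 achieves that.
C feeds D (must start by hour 23); E (must start by hour 18); F (must start by hour 24). Taking the minimum, C must finish by hour 18 and start by 18 − 9 = hour 9.
For B: C (must start by hour 9); D (must start by hour 23); F (must start by hour 24). The most restrictive is hour 9; with a 4-hour duration, B must start by hour 5.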